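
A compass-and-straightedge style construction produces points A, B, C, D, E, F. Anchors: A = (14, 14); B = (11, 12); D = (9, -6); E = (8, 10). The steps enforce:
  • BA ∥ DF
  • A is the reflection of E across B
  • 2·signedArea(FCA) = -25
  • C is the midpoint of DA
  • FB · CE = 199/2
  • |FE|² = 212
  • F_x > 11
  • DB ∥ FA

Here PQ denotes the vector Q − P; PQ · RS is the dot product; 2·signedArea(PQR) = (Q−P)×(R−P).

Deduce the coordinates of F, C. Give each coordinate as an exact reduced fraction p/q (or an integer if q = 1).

1. F_x = 12  [DB ∥ FA ∩ BA ∥ DF]
2. F_y = -4  [DB ∥ FA ∩ BA ∥ DF]
   → F = (12, -4)
3. C_x = 23/2  [C is the midpoint of DA]
4. C_y = 4  [C is the midpoint of DA]
   → C = (23/2, 4)

C = (23/2, 4)
F = (12, -4)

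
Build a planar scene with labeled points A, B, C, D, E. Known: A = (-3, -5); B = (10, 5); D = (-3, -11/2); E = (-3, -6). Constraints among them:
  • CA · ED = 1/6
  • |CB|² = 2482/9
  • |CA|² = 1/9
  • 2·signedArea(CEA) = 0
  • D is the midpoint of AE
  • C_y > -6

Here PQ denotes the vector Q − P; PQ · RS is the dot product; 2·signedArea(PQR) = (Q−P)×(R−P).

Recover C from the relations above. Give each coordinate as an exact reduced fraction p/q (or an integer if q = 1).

1. C_x = -3  [2·signedArea(CEA) = 0 ∩ CA · ED = 1/6]
2. C_y = -16/3  [2·signedArea(CEA) = 0 ∩ CA · ED = 1/6]
   → C = (-3, -16/3)

C = (-3, -16/3)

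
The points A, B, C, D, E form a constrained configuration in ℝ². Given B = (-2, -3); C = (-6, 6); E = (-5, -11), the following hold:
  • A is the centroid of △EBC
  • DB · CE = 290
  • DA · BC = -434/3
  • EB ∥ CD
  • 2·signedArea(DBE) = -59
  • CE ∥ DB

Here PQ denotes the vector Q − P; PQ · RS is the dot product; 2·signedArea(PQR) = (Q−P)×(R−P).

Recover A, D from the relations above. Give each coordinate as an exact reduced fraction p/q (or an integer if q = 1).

A = (-13/3, -8/3)
D = (-3, 14)

1. A_x = -13/3  [A is the centroid of △EBC]
2. A_y = -8/3  [A is the centroid of △EBC]
   → A = (-13/3, -8/3)
3. D_x = -3  [CE ∥ DB ∩ EB ∥ CD]
4. D_y = 14  [CE ∥ DB ∩ EB ∥ CD]
   → D = (-3, 14)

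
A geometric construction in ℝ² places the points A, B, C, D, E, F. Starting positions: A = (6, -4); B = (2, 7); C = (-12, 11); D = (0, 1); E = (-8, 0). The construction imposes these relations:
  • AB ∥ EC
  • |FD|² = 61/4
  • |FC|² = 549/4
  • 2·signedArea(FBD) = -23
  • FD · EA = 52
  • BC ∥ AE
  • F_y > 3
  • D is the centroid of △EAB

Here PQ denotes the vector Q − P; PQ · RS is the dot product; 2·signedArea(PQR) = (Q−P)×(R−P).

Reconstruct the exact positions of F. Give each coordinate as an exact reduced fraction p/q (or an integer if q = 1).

1. F_x = -3  [2·signedArea(FBD) = -23 ∩ FD · EA = 52]
2. F_y = 7/2  [2·signedArea(FBD) = -23 ∩ FD · EA = 52]
   → F = (-3, 7/2)

F = (-3, 7/2)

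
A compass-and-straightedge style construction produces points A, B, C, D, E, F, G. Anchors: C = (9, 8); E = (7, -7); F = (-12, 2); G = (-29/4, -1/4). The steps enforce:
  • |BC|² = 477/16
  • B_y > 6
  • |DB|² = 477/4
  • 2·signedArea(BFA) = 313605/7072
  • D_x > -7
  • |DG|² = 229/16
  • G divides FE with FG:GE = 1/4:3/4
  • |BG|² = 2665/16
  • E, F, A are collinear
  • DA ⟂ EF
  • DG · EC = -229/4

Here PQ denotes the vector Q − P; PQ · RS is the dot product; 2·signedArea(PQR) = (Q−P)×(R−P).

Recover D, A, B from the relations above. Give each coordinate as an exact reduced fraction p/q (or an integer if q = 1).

1. D_x = -27/4  [line -2·x + -15·y + 39 = 0 ∩ |DG|² = 229/16]
2. D_y = 7/2  [line -2·x + -15·y + 39 = 0 ∩ |DG|² = 229/16]
   → D = (-27/4, 7/2)
3. A_x = -14661/1768  [E, F, A are collinear ∩ DA ⟂ EF]
4. A_y = 431/1768  [E, F, A are collinear ∩ DA ⟂ EF]
   → A = (-14661/1768, 431/1768)
5. B_x = 15/4  [line 3105/1768·x + 6555/1768·y + -12765/416 = 0 ∩ |BC|² = 477/16]
6. B_y = 13/2  [line 3105/1768·x + 6555/1768·y + -12765/416 = 0 ∩ |BC|² = 477/16]
   → B = (15/4, 13/2)

A = (-14661/1768, 431/1768)
B = (15/4, 13/2)
D = (-27/4, 7/2)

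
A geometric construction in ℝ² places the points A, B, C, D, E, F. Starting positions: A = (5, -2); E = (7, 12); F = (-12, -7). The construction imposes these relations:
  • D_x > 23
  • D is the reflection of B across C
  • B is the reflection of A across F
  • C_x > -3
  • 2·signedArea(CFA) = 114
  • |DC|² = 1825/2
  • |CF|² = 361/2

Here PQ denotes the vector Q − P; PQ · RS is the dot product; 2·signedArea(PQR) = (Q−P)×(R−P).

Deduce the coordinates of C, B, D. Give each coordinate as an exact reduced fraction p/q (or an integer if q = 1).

1. C_x = -5/2  [line -5·x + 17·y + -55 = 0 ∩ |CF|² = 361/2]
2. C_y = 5/2  [line -5·x + 17·y + -55 = 0 ∩ |CF|² = 361/2]
   → C = (-5/2, 5/2)
3. B_x = -29  [B is the reflection of A across F]
4. B_y = -12  [B is the reflection of A across F]
   → B = (-29, -12)
5. D_x = 24  [D is the reflection of B across C]
6. D_y = 17  [D is the reflection of B across C]
   → D = (24, 17)

B = (-29, -12)
C = (-5/2, 5/2)
D = (24, 17)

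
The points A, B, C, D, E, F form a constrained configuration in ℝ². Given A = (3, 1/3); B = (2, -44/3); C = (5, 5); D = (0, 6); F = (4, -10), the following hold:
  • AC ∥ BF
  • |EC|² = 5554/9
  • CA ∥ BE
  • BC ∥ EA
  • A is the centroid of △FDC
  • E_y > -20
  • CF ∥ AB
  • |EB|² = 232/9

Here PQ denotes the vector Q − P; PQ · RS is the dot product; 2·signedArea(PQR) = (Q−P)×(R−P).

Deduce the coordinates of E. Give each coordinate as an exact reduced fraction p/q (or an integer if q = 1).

1. E_x = 0  [BC ∥ EA ∩ CA ∥ BE]
2. E_y = -58/3  [BC ∥ EA ∩ CA ∥ BE]
   → E = (0, -58/3)

E = (0, -58/3)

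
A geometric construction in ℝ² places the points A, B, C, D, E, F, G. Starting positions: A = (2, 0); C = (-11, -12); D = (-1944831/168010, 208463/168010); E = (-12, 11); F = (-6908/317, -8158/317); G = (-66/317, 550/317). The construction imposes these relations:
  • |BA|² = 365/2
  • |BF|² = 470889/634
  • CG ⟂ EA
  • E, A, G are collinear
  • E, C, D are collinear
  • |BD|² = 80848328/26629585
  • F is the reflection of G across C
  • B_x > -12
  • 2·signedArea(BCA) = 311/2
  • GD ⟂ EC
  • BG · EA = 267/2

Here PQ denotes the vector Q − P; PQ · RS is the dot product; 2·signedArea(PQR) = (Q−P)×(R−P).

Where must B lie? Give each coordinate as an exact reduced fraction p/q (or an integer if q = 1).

1. B_x = -23/2  [BG · EA = 267/2 ∩ 2·signedArea(BCA) = 311/2]
2. B_y = -1/2  [BG · EA = 267/2 ∩ 2·signedArea(BCA) = 311/2]
   → B = (-23/2, -1/2)

B = (-23/2, -1/2)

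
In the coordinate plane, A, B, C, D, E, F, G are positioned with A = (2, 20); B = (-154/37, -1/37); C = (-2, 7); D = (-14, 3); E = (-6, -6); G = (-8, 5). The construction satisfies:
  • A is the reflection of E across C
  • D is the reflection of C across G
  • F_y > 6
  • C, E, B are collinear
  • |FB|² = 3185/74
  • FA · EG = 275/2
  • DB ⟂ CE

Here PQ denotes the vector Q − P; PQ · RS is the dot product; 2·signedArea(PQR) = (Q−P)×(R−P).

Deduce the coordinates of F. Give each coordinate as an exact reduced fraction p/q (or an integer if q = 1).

F = (-7/2, 13/2)

1. F_x = -7/2  [line 2·x + -11·y + 157/2 = 0 ∩ |FB|² = 3185/74]
2. F_y = 13/2  [line 2·x + -11·y + 157/2 = 0 ∩ |FB|² = 3185/74]
   → F = (-7/2, 13/2)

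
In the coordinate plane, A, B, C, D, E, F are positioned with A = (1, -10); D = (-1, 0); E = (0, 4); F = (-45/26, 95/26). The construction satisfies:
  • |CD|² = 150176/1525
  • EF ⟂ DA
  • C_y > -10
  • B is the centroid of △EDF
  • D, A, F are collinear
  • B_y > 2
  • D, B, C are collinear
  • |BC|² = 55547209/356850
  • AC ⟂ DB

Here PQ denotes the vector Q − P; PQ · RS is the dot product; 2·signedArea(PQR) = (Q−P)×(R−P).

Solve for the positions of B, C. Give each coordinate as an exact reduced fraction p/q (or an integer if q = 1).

1. B_x = -71/78  [B is the centroid of △EDF]
2. B_y = 199/78  [B is the centroid of △EDF]
   → B = (-71/78, 199/78)
3. C_x = -2057/1525  [D, B, C are collinear ∩ AC ⟂ DB]
4. C_y = -15124/1525  [D, B, C are collinear ∩ AC ⟂ DB]
   → C = (-2057/1525, -15124/1525)

B = (-71/78, 199/78)
C = (-2057/1525, -15124/1525)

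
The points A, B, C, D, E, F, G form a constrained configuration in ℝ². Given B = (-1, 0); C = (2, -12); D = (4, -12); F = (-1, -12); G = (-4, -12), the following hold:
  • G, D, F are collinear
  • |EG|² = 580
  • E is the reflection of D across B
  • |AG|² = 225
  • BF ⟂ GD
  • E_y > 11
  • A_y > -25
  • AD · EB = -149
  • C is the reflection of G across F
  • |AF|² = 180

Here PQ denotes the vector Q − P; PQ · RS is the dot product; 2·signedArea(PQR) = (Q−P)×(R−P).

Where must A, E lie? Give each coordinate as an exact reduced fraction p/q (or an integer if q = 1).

1. E_x = -6  [E is the reflection of D across B]
2. E_y = 12  [E is the reflection of D across B]
   → E = (-6, 12)
3. A_x = 5  [line -5·x + 12·y + 313 = 0 ∩ |AG|² = 225]
4. A_y = -24  [line -5·x + 12·y + 313 = 0 ∩ |AG|² = 225]
   → A = (5, -24)

A = (5, -24)
E = (-6, 12)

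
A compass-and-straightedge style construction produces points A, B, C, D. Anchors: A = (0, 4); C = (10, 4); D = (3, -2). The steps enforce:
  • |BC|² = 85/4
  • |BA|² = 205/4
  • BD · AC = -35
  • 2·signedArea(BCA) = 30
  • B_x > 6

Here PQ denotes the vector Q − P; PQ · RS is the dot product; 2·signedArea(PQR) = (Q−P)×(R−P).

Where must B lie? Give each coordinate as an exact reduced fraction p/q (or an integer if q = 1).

1. B_x = 13/2  [BD · AC = -35 ∩ 2·signedArea(BCA) = 30]
2. B_y = 1  [BD · AC = -35 ∩ 2·signedArea(BCA) = 30]
   → B = (13/2, 1)

B = (13/2, 1)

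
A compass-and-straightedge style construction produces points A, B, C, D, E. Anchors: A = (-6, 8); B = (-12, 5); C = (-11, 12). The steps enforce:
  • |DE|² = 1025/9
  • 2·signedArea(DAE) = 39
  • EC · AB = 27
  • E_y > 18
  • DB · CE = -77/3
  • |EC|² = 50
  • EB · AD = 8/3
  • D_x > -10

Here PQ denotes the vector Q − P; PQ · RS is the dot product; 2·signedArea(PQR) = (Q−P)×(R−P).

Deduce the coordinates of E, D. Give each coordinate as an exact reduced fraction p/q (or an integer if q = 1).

D = (-29/3, 25/3)
E = (-10, 19)

1. E_x = -10  [line 6·x + 3·y + 3 = 0 ∩ |EC|² = 50]
2. E_y = 19  [line 6·x + 3·y + 3 = 0 ∩ |EC|² = 50]
   → E = (-10, 19)
3. D_x = -29/3  [2·signedArea(DAE) = 39 ∩ EB · AD = 8/3]
4. D_y = 25/3  [2·signedArea(DAE) = 39 ∩ EB · AD = 8/3]
   → D = (-29/3, 25/3)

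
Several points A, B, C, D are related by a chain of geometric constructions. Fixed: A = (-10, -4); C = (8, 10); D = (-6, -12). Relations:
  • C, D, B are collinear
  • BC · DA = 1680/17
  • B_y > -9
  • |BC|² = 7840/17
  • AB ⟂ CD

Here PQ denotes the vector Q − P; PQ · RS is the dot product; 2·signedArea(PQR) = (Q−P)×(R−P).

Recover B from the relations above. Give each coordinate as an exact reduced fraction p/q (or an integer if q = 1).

1. B_x = -60/17  [C, D, B are collinear ∩ AB ⟂ CD]
2. B_y = -138/17  [C, D, B are collinear ∩ AB ⟂ CD]
   → B = (-60/17, -138/17)

B = (-60/17, -138/17)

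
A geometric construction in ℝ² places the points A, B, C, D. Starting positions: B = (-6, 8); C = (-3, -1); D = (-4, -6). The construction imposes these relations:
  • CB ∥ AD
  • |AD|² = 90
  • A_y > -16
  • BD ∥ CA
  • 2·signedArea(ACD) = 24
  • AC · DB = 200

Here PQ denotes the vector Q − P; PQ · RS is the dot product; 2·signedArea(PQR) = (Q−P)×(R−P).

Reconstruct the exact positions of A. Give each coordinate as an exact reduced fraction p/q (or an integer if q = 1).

A = (-1, -15)

1. A_x = -1  [CB ∥ AD ∩ BD ∥ CA]
2. A_y = -15  [CB ∥ AD ∩ BD ∥ CA]
   → A = (-1, -15)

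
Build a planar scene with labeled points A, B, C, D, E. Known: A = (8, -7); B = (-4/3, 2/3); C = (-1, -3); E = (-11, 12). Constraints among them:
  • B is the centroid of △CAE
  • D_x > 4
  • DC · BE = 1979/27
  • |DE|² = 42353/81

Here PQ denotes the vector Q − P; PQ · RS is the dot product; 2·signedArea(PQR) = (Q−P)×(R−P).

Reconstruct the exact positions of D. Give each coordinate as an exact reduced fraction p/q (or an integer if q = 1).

1. D_x = 44/9  [line 29/3·x + -34/3·y + -2636/27 = 0 ∩ |DE|² = 42353/81]
2. D_y = -40/9  [line 29/3·x + -34/3·y + -2636/27 = 0 ∩ |DE|² = 42353/81]
   → D = (44/9, -40/9)

D = (44/9, -40/9)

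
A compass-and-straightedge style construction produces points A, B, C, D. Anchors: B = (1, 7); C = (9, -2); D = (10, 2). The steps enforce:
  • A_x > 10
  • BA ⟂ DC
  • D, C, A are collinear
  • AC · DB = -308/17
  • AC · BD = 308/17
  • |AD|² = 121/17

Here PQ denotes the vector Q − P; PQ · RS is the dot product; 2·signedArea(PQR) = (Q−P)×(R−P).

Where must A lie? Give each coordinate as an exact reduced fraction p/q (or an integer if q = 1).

1. A_x = 181/17  [D, C, A are collinear ∩ BA ⟂ DC]
2. A_y = 78/17  [D, C, A are collinear ∩ BA ⟂ DC]
   → A = (181/17, 78/17)

A = (181/17, 78/17)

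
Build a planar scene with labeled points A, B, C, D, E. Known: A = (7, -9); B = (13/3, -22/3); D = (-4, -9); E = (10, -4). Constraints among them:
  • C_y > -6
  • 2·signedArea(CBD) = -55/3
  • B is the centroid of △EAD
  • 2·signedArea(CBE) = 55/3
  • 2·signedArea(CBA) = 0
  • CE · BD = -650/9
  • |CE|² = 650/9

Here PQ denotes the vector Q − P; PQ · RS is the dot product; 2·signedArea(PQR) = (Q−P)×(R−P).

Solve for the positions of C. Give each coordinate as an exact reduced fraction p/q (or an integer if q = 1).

C = (5/3, -17/3)

1. C_x = 5/3  [2·signedArea(CBA) = 0 ∩ 2·signedArea(CBD) = -55/3]
2. C_y = -17/3  [2·signedArea(CBA) = 0 ∩ 2·signedArea(CBD) = -55/3]
   → C = (5/3, -17/3)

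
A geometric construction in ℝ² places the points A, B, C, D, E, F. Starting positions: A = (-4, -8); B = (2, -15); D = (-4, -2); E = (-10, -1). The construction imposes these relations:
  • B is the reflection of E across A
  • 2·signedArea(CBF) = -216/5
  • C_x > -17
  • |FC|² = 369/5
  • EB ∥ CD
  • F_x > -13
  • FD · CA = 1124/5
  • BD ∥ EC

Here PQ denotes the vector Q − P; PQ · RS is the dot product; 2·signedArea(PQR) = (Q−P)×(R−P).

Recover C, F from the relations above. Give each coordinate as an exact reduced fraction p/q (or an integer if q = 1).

1. C_x = -16  [EB ∥ CD ∩ BD ∥ EC]
2. C_y = 12  [EB ∥ CD ∩ BD ∥ EC]
   → C = (-16, 12)
3. F_x = -62/5  [FD · CA = 1124/5 ∩ 2·signedArea(CBF) = -216/5]
4. F_y = 21/5  [FD · CA = 1124/5 ∩ 2·signedArea(CBF) = -216/5]
   → F = (-62/5, 21/5)

C = (-16, 12)
F = (-62/5, 21/5)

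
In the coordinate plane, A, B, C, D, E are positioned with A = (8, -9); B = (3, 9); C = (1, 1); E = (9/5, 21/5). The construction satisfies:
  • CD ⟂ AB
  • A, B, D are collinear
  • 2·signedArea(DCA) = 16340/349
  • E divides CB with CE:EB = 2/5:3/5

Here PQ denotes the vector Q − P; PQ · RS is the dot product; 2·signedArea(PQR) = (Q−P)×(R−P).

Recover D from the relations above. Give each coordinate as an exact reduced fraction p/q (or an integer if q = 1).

1. D_x = 1717/349  [A, B, D are collinear ∩ CD ⟂ AB]
2. D_y = 729/349  [A, B, D are collinear ∩ CD ⟂ AB]
   → D = (1717/349, 729/349)

D = (1717/349, 729/349)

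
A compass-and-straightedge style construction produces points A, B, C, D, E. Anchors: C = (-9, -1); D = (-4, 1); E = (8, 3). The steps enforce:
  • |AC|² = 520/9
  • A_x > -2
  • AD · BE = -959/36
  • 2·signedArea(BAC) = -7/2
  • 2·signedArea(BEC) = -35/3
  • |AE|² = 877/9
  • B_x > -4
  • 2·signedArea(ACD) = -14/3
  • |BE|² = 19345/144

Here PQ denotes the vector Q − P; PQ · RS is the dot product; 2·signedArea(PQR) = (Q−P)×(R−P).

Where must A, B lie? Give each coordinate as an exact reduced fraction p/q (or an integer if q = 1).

A = (-5/3, 1)
B = (-41/12, 1)

1. A_x = -5/3  [line -2·x + 5·y + -25/3 = 0 ∩ |AC|² = 520/9]
2. A_y = 1  [line -2·x + 5·y + -25/3 = 0 ∩ |AC|² = 520/9]
   → A = (-5/3, 1)
3. B_x = -41/12  [2·signedArea(BAC) = -7/2 ∩ 2·signedArea(BEC) = -35/3]
4. B_y = 1  [2·signedArea(BAC) = -7/2 ∩ 2·signedArea(BEC) = -35/3]
   → B = (-41/12, 1)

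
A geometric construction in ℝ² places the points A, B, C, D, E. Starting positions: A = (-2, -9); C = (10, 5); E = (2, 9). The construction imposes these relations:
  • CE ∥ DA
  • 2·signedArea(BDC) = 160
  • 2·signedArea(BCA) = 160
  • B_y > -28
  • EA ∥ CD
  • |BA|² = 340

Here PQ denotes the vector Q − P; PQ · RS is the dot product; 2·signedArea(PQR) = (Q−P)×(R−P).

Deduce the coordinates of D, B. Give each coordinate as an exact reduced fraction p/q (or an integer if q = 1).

B = (-6, -27)
D = (6, -13)

1. D_x = 6  [CE ∥ DA ∩ EA ∥ CD]
2. D_y = -13  [CE ∥ DA ∩ EA ∥ CD]
   → D = (6, -13)
3. B_x = -6  [2·signedArea(BDC) = 160 ∩ 2·signedArea(BCA) = 160]
4. B_y = -27  [2·signedArea(BDC) = 160 ∩ 2·signedArea(BCA) = 160]
   → B = (-6, -27)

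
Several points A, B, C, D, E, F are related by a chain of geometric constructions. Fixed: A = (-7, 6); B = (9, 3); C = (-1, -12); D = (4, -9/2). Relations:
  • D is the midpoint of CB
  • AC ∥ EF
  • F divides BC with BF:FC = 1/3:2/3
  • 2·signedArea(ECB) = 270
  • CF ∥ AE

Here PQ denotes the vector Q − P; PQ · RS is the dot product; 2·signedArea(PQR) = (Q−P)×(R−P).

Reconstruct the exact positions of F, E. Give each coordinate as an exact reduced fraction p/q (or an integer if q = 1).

1. F_x = 17/3  [F divides BC with BF:FC = 1/3:2/3]
2. F_y = -2  [F divides BC with BF:FC = 1/3:2/3]
   → F = (17/3, -2)
3. E_x = -1/3  [AC ∥ EF ∩ CF ∥ AE]
4. E_y = 16  [AC ∥ EF ∩ CF ∥ AE]
   → E = (-1/3, 16)

E = (-1/3, 16)
F = (17/3, -2)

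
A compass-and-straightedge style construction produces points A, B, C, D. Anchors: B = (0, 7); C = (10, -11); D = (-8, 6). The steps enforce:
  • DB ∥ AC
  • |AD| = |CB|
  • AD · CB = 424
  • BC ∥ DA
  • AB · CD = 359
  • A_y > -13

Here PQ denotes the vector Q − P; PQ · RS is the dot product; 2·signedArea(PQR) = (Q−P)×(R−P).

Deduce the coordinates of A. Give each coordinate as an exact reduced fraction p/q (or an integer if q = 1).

1. A_x = 2  [DB ∥ AC ∩ BC ∥ DA]
2. A_y = -12  [DB ∥ AC ∩ BC ∥ DA]
   → A = (2, -12)

A = (2, -12)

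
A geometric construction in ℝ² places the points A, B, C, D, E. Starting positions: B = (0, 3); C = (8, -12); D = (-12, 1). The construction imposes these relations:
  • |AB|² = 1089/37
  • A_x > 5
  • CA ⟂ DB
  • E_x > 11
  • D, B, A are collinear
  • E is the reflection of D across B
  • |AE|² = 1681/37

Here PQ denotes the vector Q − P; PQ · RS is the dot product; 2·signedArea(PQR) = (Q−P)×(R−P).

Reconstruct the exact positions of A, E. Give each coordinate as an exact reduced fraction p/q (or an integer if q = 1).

1. A_x = 198/37  [D, B, A are collinear ∩ CA ⟂ DB]
2. A_y = 144/37  [D, B, A are collinear ∩ CA ⟂ DB]
   → A = (198/37, 144/37)
3. E_x = 12  [E is the reflection of D across B]
4. E_y = 5  [E is the reflection of D across B]
   → E = (12, 5)

A = (198/37, 144/37)
E = (12, 5)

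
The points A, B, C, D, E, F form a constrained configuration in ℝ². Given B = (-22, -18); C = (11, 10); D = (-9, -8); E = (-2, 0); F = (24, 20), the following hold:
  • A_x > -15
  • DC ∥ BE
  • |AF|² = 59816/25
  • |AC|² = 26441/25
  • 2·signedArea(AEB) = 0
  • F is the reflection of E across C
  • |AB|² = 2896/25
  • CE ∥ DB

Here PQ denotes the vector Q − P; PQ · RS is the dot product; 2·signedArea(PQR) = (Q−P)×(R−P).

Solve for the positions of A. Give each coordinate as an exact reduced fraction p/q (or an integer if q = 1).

A = (-14, -54/5)

1. A_x = -14  [line 18·x + -20·y + 36 = 0 ∩ |AB|² = 2896/25]
2. A_y = -54/5  [line 18·x + -20·y + 36 = 0 ∩ |AB|² = 2896/25]
   → A = (-14, -54/5)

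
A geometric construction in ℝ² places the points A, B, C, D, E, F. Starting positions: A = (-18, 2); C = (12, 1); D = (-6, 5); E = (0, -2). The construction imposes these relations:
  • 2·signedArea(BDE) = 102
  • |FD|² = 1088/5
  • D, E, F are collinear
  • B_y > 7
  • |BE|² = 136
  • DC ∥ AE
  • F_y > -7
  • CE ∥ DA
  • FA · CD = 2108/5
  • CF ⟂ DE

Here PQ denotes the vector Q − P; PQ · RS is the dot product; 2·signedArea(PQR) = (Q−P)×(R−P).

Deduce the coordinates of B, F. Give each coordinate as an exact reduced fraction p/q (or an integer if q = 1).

B = (6, 8)
F = (18/5, -31/5)

1. B_x = 6  [line 7·x + 6·y + -90 = 0 ∩ |BE|² = 136]
2. B_y = 8  [line 7·x + 6·y + -90 = 0 ∩ |BE|² = 136]
   → B = (6, 8)
3. F_x = 18/5  [D, E, F are collinear ∩ CF ⟂ DE]
4. F_y = -31/5  [D, E, F are collinear ∩ CF ⟂ DE]
   → F = (18/5, -31/5)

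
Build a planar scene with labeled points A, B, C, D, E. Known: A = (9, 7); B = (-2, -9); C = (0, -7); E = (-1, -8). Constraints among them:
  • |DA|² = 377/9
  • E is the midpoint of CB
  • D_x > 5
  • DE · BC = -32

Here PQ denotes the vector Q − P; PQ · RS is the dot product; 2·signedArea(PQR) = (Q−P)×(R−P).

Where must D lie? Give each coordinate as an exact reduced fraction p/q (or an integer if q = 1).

D = (16/3, 5/3)

1. D_x = 16/3  [line -2·x + -2·y + 14 = 0 ∩ |DA|² = 377/9]
2. D_y = 5/3  [line -2·x + -2·y + 14 = 0 ∩ |DA|² = 377/9]
   → D = (16/3, 5/3)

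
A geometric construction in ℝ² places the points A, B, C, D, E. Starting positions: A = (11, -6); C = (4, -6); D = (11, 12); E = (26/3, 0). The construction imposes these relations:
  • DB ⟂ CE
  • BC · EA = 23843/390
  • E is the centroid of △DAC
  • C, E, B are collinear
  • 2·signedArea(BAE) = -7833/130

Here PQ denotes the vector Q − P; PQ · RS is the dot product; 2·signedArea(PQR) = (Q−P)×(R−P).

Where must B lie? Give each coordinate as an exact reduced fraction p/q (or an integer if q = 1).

1. B_x = 1997/130  [C, E, B are collinear ∩ DB ⟂ CE]
2. B_y = 1119/130  [C, E, B are collinear ∩ DB ⟂ CE]
   → B = (1997/130, 1119/130)

B = (1997/130, 1119/130)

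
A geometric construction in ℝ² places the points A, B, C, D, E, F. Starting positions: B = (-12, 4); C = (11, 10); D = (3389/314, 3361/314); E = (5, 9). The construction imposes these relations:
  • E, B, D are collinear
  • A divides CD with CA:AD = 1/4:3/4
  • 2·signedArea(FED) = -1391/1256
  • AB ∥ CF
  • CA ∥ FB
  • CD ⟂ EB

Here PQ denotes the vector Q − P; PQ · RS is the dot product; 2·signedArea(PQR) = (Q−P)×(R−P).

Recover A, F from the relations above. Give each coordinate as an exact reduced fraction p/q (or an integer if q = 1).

1. A_x = 13751/1256  [A divides CD with CA:AD = 1/4:3/4]
2. A_y = 12781/1256  [A divides CD with CA:AD = 1/4:3/4]
   → A = (13751/1256, 12781/1256)
3. F_x = -15007/1256  [CA ∥ FB ∩ AB ∥ CF]
4. F_y = 4803/1256  [CA ∥ FB ∩ AB ∥ CF]
   → F = (-15007/1256, 4803/1256)

A = (13751/1256, 12781/1256)
F = (-15007/1256, 4803/1256)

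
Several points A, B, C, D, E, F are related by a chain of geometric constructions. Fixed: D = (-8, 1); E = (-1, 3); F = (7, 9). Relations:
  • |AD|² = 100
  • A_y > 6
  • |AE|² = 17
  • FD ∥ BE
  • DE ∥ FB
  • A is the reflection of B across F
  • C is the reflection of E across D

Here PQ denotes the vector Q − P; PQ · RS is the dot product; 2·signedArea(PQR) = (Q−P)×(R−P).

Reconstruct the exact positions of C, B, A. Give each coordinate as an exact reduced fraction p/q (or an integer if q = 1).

A = (0, 7)
B = (14, 11)
C = (-15, -1)

1. C_x = -15  [C is the reflection of E across D]
2. C_y = -1  [C is the reflection of E across D]
   → C = (-15, -1)
3. B_x = 14  [FD ∥ BE ∩ DE ∥ FB]
4. B_y = 11  [FD ∥ BE ∩ DE ∥ FB]
   → B = (14, 11)
5. A_x = 0  [A is the reflection of B across F]
6. A_y = 7  [A is the reflection of B across F]
   → A = (0, 7)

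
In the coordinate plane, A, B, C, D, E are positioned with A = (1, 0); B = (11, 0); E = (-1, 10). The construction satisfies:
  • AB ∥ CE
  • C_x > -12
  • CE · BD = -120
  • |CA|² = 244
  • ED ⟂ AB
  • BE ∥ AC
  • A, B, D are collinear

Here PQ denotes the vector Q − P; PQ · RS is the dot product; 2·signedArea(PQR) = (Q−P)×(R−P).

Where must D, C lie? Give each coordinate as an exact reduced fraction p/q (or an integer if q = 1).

C = (-11, 10)
D = (-1, 0)

1. D_x = -1  [A, B, D are collinear ∩ ED ⟂ AB]
2. D_y = 0  [A, B, D are collinear ∩ ED ⟂ AB]
   → D = (-1, 0)
3. C_x = -11  [AB ∥ CE ∩ BE ∥ AC]
4. C_y = 10  [AB ∥ CE ∩ BE ∥ AC]
   → C = (-11, 10)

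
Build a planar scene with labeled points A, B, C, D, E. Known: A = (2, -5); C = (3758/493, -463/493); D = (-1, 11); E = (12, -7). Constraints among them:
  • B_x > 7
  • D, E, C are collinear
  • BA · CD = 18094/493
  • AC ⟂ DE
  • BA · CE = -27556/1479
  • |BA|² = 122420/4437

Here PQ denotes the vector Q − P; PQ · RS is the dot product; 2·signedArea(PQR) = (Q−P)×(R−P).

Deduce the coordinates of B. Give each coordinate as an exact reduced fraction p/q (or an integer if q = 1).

1. B_x = 10660/1479  [line 4251/493·x + -5886/493·y + -56026/493 = 0 ∩ |BA|² = 122420/4437]
2. B_y = -6379/1479  [line 4251/493·x + -5886/493·y + -56026/493 = 0 ∩ |BA|² = 122420/4437]
   → B = (10660/1479, -6379/1479)

B = (10660/1479, -6379/1479)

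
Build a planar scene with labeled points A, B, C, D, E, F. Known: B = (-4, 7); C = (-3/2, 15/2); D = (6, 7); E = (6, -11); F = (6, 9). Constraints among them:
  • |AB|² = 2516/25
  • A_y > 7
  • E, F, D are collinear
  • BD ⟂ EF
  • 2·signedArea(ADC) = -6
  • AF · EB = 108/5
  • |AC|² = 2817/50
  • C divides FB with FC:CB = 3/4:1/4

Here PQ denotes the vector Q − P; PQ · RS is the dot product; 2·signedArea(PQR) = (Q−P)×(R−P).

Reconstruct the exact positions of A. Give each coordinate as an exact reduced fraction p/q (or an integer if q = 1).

1. A_x = 6  [2·signedArea(ADC) = -6 ∩ AF · EB = 108/5]
2. A_y = 39/5  [2·signedArea(ADC) = -6 ∩ AF · EB = 108/5]
   → A = (6, 39/5)

A = (6, 39/5)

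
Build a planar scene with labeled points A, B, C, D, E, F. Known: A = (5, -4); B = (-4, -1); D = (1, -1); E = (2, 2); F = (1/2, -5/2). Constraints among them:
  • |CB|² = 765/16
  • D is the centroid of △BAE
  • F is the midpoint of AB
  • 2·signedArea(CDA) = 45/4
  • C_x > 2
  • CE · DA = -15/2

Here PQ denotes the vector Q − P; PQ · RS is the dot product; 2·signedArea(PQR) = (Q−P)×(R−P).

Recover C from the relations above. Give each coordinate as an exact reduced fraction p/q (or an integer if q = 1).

1. C_x = 11/4  [2·signedArea(CDA) = 45/4 ∩ CE · DA = -15/2]
2. C_y = 1/2  [2·signedArea(CDA) = 45/4 ∩ CE · DA = -15/2]
   → C = (11/4, 1/2)

C = (11/4, 1/2)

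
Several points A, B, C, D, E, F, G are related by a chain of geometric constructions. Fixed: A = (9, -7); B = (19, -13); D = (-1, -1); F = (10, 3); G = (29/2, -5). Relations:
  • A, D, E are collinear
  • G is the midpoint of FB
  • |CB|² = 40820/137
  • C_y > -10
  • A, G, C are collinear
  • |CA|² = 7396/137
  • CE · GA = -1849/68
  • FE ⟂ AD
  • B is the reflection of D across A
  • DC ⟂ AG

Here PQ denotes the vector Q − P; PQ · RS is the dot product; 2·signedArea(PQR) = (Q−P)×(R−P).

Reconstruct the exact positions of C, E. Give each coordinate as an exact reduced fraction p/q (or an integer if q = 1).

C = (287/137, -1303/137)
E = (181/34, -163/34)

1. C_x = 287/137  [A, G, C are collinear ∩ DC ⟂ AG]
2. C_y = -1303/137  [A, G, C are collinear ∩ DC ⟂ AG]
   → C = (287/137, -1303/137)
3. E_x = 181/34  [A, D, E are collinear ∩ FE ⟂ AD]
4. E_y = -163/34  [A, D, E are collinear ∩ FE ⟂ AD]
   → E = (181/34, -163/34)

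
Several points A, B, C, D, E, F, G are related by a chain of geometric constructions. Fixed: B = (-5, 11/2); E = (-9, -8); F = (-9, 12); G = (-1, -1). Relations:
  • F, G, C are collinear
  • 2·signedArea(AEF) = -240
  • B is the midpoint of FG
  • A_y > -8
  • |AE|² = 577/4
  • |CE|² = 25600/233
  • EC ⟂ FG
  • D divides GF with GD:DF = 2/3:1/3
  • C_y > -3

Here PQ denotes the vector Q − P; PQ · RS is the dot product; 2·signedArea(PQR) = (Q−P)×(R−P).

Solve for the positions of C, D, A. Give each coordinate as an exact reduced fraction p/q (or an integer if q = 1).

A = (3, -15/2)
C = (-17/233, -584/233)
D = (-19/3, 23/3)

1. C_x = -17/233  [F, G, C are collinear ∩ EC ⟂ FG]
2. C_y = -584/233  [F, G, C are collinear ∩ EC ⟂ FG]
   → C = (-17/233, -584/233)
3. D_x = -19/3  [D divides GF with GD:DF = 2/3:1/3]
4. D_y = 23/3  [D divides GF with GD:DF = 2/3:1/3]
   → D = (-19/3, 23/3)
5. A_x = 3  [2·signedArea(AEF) = -240]
6. A_y = -15/2  [|AE|² = 577/4]
   → A = (3, -15/2)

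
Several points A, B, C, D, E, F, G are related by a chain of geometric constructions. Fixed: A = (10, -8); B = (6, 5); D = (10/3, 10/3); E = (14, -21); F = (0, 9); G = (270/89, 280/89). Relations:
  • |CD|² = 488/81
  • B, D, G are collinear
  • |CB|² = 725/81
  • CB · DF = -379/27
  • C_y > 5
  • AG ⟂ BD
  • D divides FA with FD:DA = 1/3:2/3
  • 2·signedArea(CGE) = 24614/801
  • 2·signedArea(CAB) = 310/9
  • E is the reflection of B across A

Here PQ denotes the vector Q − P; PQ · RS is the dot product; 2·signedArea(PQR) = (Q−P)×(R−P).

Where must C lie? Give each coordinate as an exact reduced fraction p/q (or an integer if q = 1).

C = (28/9, 52/9)

1. C_x = 28/9  [2·signedArea(CAB) = 310/9 ∩ 2·signedArea(CGE) = 24614/801]
2. C_y = 52/9  [2·signedArea(CAB) = 310/9 ∩ 2·signedArea(CGE) = 24614/801]
   → C = (28/9, 52/9)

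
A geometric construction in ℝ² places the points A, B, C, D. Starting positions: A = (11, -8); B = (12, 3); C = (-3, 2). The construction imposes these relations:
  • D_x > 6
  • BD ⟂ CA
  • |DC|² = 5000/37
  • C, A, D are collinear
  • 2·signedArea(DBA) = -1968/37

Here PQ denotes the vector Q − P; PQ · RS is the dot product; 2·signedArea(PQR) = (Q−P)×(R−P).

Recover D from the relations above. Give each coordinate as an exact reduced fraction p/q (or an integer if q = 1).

1. D_x = 239/37  [C, A, D are collinear ∩ BD ⟂ CA]
2. D_y = -176/37  [C, A, D are collinear ∩ BD ⟂ CA]
   → D = (239/37, -176/37)

D = (239/37, -176/37)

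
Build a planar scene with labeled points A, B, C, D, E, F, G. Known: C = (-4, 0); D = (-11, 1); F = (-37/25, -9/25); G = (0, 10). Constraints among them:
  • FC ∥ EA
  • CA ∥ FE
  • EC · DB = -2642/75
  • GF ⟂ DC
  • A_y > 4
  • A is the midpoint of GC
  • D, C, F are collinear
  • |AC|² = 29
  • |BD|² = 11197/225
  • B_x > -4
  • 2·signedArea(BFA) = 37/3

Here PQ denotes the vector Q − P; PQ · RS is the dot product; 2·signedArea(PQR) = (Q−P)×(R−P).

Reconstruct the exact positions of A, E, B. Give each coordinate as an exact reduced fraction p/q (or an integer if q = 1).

A = (-2, 5)
B = (-299/75, 44/25)
E = (13/25, 116/25)

1. A_x = -2  [A is the midpoint of GC]
2. A_y = 5  [A is the midpoint of GC]
   → A = (-2, 5)
3. E_x = 13/25  [FC ∥ EA ∩ CA ∥ FE]
4. E_y = 116/25  [FC ∥ EA ∩ CA ∥ FE]
   → E = (13/25, 116/25)
5. B_x = -299/75  [2·signedArea(BFA) = 37/3 ∩ EC · DB = -2642/75]
6. B_y = 44/25  [2·signedArea(BFA) = 37/3 ∩ EC · DB = -2642/75]
   → B = (-299/75, 44/25)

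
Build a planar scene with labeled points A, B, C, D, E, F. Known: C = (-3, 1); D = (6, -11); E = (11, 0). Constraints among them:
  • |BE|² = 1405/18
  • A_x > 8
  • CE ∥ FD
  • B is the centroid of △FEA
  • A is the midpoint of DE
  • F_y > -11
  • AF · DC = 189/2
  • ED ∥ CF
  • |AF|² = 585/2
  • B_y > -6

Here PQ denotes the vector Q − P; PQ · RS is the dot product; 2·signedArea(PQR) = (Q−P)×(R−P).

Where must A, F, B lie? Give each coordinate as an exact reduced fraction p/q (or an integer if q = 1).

1. A_x = 17/2  [A is the midpoint of DE]
2. A_y = -11/2  [A is the midpoint of DE]
   → A = (17/2, -11/2)
3. F_x = -8  [CE ∥ FD ∩ ED ∥ CF]
4. F_y = -10  [CE ∥ FD ∩ ED ∥ CF]
   → F = (-8, -10)
5. B_x = 23/6  [B is the centroid of △FEA]
6. B_y = -31/6  [B is the centroid of △FEA]
   → B = (23/6, -31/6)

A = (17/2, -11/2)
B = (23/6, -31/6)
F = (-8, -10)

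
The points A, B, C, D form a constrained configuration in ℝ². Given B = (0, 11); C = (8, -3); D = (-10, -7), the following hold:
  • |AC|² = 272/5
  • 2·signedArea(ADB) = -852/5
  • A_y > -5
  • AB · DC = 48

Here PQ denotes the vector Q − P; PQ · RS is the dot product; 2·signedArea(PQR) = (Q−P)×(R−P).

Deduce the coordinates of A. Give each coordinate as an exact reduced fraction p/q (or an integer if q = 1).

A = (4/5, -23/5)

1. A_x = 4/5  [2·signedArea(ADB) = -852/5 ∩ AB · DC = 48]
2. A_y = -23/5  [2·signedArea(ADB) = -852/5 ∩ AB · DC = 48]
   → A = (4/5, -23/5)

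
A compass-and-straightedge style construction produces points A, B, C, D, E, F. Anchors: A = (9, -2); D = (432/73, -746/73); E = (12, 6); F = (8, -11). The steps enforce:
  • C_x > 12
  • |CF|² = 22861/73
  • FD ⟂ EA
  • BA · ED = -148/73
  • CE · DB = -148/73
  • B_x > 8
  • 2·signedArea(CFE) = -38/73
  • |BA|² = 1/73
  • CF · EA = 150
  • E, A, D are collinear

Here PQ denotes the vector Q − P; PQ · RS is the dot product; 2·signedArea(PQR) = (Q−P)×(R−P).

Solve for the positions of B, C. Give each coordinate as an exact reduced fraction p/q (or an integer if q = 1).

B = (654/73, -154/73)
C = (882/73, 454/73)

1. B_x = 654/73  [line 444/73·x + 1184/73·y + -1480/73 = 0 ∩ |BA|² = 1/73]
2. B_y = -154/73  [line 444/73·x + 1184/73·y + -1480/73 = 0 ∩ |BA|² = 1/73]
   → B = (654/73, -154/73)
3. C_x = 882/73  [CE · DB = -148/73 ∩ 2·signedArea(CFE) = -38/73]
4. C_y = 454/73  [CE · DB = -148/73 ∩ 2·signedArea(CFE) = -38/73]
   → C = (882/73, 454/73)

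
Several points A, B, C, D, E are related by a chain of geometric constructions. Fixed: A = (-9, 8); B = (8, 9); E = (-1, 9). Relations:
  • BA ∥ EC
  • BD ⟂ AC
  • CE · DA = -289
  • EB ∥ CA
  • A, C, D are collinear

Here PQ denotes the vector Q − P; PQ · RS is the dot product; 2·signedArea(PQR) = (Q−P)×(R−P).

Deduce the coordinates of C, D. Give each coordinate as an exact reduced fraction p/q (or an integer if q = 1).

1. C_x = -18  [EB ∥ CA ∩ BA ∥ EC]
2. C_y = 8  [EB ∥ CA ∩ BA ∥ EC]
   → C = (-18, 8)
3. D_x = 8  [A, C, D are collinear ∩ BD ⟂ AC]
4. D_y = 8  [A, C, D are collinear ∩ BD ⟂ AC]
   → D = (8, 8)

C = (-18, 8)
D = (8, 8)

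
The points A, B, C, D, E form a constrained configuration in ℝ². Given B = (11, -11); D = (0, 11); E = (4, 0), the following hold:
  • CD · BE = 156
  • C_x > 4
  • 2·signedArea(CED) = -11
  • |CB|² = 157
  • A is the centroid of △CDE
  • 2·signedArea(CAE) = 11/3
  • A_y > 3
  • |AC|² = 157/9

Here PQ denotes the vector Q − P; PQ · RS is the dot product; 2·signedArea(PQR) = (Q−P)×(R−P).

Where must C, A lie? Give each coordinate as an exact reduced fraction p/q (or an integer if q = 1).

A = (3, 11/3)
C = (5, 0)

1. C_x = 5  [CD · BE = 156 ∩ 2·signedArea(CED) = -11]
2. C_y = 0  [CD · BE = 156 ∩ 2·signedArea(CED) = -11]
   → C = (5, 0)
3. A_x = 3  [A is the centroid of △CDE]
4. A_y = 11/3  [A is the centroid of △CDE]
   → A = (3, 11/3)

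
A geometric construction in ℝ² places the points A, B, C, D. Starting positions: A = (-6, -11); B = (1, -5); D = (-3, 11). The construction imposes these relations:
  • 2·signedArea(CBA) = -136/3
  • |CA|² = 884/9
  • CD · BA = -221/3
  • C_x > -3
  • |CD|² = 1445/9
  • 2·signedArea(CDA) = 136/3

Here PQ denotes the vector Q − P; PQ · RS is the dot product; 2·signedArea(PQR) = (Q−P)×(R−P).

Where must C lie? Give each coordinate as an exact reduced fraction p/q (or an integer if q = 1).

C = (-8/3, -5/3)

1. C_x = -8/3  [2·signedArea(CDA) = 136/3 ∩ CD · BA = -221/3]
2. C_y = -5/3  [2·signedArea(CDA) = 136/3 ∩ CD · BA = -221/3]
   → C = (-8/3, -5/3)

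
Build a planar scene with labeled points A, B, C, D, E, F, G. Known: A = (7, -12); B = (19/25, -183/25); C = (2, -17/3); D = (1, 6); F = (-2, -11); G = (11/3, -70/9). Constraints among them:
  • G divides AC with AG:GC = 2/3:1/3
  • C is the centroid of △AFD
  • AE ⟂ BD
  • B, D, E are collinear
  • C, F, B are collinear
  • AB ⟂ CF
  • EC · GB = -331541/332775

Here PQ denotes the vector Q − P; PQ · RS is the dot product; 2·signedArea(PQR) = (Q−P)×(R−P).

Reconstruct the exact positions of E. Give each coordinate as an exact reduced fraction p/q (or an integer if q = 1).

E = (8353/12325, -146496/12325)

1. E_x = 8353/12325  [B, D, E are collinear ∩ AE ⟂ BD]
2. E_y = -146496/12325  [B, D, E are collinear ∩ AE ⟂ BD]
   → E = (8353/12325, -146496/12325)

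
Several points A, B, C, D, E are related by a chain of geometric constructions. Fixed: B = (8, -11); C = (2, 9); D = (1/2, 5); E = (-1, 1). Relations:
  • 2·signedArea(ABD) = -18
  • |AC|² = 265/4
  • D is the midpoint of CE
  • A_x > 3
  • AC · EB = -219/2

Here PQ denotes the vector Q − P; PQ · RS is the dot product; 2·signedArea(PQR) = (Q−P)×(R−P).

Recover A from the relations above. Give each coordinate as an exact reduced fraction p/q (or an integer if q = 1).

A = (7/2, 1)

1. A_x = 7/2  [2·signedArea(ABD) = -18 ∩ AC · EB = -219/2]
2. A_y = 1  [2·signedArea(ABD) = -18 ∩ AC · EB = -219/2]
   → A = (7/2, 1)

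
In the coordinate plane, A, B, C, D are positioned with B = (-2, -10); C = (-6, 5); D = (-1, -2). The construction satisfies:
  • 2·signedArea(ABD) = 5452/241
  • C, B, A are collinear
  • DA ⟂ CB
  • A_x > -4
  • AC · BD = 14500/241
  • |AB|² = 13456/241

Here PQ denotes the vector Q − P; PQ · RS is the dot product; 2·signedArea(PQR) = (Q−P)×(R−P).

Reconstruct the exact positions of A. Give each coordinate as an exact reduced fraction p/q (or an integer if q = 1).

A = (-946/241, -670/241)

1. A_x = -946/241  [C, B, A are collinear ∩ DA ⟂ CB]
2. A_y = -670/241  [C, B, A are collinear ∩ DA ⟂ CB]
   → A = (-946/241, -670/241)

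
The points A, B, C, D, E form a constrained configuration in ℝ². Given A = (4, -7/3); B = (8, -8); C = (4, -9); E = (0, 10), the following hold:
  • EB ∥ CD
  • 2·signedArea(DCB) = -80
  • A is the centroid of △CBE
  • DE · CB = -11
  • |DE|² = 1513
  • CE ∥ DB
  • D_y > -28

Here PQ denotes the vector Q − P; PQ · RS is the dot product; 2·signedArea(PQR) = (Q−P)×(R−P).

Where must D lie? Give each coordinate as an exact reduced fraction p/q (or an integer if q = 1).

1. D_x = 12  [CE ∥ DB ∩ EB ∥ CD]
2. D_y = -27  [CE ∥ DB ∩ EB ∥ CD]
   → D = (12, -27)

D = (12, -27)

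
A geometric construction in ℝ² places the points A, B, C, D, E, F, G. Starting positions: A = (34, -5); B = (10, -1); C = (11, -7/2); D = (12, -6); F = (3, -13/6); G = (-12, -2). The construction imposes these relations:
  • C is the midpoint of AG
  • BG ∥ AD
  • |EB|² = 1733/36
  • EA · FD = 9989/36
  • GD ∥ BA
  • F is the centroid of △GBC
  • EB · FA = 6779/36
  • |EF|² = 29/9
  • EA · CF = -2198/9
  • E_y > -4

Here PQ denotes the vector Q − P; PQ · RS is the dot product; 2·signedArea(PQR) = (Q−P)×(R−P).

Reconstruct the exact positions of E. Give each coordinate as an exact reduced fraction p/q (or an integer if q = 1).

E = (11/3, -23/6)

1. E_x = 11/3  [EB · FA = 6779/36 ∩ EA · FD = 9989/36]
2. E_y = -23/6  [EB · FA = 6779/36 ∩ EA · FD = 9989/36]
   → E = (11/3, -23/6)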